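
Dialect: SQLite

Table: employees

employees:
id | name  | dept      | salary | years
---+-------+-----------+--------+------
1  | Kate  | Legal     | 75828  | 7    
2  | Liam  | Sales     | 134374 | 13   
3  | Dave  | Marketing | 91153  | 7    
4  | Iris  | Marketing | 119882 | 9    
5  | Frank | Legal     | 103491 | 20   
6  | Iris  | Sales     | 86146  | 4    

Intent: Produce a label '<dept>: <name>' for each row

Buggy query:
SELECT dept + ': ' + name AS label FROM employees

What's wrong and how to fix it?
Bug: '+' is numeric addition; on text columns SQLite converts them to 0 instead of concatenating

Fix: Replace + with || to concatenate text

Corrected query:
SELECT dept || ': ' || name AS label FROM employees

Result:
label          
---------------
Legal: Kate    
Sales: Liam    
Marketing: Dave
Marketing: Iris
Legal: Frank   
Sales: Iris    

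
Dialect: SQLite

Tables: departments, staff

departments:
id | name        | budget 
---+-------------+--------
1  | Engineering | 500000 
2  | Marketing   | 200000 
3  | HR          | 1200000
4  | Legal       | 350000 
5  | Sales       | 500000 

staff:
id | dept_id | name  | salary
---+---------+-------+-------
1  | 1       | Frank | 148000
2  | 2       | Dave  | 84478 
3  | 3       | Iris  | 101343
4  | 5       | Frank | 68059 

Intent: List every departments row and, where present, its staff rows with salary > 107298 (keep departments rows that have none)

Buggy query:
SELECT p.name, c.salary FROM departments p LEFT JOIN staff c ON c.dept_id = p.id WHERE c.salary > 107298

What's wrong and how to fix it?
Bug: A WHERE condition on the right-hand table after LEFT JOIN drops unmatched parents

Fix: Move the right-table condition into the ON clause so unmatched parents are kept

Corrected query:
SELECT p.name, c.salary FROM departments p LEFT JOIN staff c ON c.dept_id = p.id AND c.salary > 107298

Result:
name        | salary
------------+-------
Engineering | 148000
Marketing   | NULL  
HR          | NULL  
Legal       | NULL  
Sales       | NULL  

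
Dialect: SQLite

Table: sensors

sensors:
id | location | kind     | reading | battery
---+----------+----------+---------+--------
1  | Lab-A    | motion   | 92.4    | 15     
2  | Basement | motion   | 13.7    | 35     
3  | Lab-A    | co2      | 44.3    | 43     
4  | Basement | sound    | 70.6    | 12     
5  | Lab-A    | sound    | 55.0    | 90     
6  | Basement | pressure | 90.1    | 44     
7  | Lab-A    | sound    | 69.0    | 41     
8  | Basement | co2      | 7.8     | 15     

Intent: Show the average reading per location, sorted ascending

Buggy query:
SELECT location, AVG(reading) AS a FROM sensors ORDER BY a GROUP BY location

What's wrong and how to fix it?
Bug: GROUP BY must precede ORDER BY

Fix: Move ORDER BY to the end, after GROUP BY

Corrected query:
SELECT location, AVG(reading) AS a FROM sensors GROUP BY location ORDER BY a

Result:
location | a     
---------+-------
Basement | 45.55 
Lab-A    | 65.175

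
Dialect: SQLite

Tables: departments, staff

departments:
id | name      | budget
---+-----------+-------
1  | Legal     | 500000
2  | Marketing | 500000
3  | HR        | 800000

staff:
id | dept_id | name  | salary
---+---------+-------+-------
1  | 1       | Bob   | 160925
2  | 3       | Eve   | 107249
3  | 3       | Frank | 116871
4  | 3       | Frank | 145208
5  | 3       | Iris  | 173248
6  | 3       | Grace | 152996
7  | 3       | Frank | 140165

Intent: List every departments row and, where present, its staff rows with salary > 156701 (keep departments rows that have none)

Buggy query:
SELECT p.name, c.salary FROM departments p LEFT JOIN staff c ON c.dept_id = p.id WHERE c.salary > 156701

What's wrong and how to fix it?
Bug: A WHERE condition on the right-hand table after LEFT JOIN drops unmatched parents

Fix: Move the right-table condition into the ON clause so unmatched parents are kept

Corrected query:
SELECT p.name, c.salary FROM departments p LEFT JOIN staff c ON c.dept_id = p.id AND c.salary > 156701

Result:
name      | salary
----------+-------
Legal     | 160925
Marketing | NULL  
HR        | 173248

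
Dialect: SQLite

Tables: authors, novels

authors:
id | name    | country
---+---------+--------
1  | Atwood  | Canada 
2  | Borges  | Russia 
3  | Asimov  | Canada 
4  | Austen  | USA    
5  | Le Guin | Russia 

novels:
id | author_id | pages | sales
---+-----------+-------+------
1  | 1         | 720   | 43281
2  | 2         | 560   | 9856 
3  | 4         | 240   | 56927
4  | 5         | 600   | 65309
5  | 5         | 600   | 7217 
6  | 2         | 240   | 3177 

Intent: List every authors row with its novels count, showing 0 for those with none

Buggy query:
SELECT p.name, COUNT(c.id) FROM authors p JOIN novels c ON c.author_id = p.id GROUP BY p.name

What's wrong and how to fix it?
Bug: An inner join excludes parents with zero children

Fix: Use LEFT JOIN so parents without children still appear (COUNT(c.id) gives 0)

Corrected query:
SELECT p.name, COUNT(c.id) FROM authors p LEFT JOIN novels c ON c.author_id = p.id GROUP BY p.name

Result:
name    | COUNT(c.id)
--------+------------
Asimov  | 0          
Atwood  | 1          
Austen  | 1          
Borges  | 2          
Le Guin | 2          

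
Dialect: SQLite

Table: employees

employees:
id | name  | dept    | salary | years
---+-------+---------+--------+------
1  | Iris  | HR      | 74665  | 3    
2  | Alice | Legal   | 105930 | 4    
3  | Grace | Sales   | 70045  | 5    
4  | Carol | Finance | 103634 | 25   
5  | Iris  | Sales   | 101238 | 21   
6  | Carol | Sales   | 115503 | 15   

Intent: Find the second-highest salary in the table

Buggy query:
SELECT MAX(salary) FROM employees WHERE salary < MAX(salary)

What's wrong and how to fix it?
Bug: MAX(salary) on the right of the comparison is an aggregate-in-WHERE error

Fix: Compute the overall MAX in a subquery, then take MAX of rows below it

Corrected query:
SELECT MAX(salary) FROM employees WHERE salary < (SELECT MAX(salary) FROM employees)

Result:
MAX(salary)
-----------
105930     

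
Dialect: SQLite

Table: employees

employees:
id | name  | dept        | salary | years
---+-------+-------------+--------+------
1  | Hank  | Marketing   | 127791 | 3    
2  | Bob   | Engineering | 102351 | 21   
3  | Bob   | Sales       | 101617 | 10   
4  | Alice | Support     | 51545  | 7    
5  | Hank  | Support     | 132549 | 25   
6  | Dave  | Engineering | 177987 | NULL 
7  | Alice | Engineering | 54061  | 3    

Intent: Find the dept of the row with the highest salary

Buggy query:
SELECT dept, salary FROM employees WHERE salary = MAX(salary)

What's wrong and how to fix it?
Bug: MAX(salary) is an aggregate and cannot be used directly in WHERE

Fix: Use a subquery: WHERE salary = (SELECT MAX(salary) FROM employees)

Corrected query:
SELECT dept, salary FROM employees WHERE salary = (SELECT MAX(salary) FROM employees)

Result:
dept        | salary
------------+-------
Engineering | 177987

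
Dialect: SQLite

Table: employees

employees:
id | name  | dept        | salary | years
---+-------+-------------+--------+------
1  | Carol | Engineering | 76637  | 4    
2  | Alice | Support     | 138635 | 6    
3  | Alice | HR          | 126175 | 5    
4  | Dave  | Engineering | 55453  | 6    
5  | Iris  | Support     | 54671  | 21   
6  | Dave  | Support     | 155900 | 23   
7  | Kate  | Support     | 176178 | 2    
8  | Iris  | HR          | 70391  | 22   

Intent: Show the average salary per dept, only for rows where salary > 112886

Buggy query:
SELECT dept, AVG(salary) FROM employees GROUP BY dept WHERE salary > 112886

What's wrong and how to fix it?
Bug: WHERE cannot follow GROUP BY

Fix: Place WHERE between FROM and GROUP BY

Corrected query:
SELECT dept, AVG(salary) FROM employees WHERE salary > 112886 GROUP BY dept

Result:
dept    | AVG(salary)  
--------+--------------
HR      | 126175       
Support | 156904.333333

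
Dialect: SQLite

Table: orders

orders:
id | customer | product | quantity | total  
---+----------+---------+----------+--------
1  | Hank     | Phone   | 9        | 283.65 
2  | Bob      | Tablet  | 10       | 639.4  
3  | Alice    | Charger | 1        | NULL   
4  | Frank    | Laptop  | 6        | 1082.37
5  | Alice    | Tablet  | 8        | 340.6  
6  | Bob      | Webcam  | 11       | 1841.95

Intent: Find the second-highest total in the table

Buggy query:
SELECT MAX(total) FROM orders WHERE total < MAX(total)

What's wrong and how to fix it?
Bug: The inner MAX is an aggregate inside WHERE, which is not allowed

Fix: Put the inner MAX in a scalar subquery

Corrected query:
SELECT MAX(total) FROM orders WHERE total < (SELECT MAX(total) FROM orders)

Result:
MAX(total)
----------
1082.37   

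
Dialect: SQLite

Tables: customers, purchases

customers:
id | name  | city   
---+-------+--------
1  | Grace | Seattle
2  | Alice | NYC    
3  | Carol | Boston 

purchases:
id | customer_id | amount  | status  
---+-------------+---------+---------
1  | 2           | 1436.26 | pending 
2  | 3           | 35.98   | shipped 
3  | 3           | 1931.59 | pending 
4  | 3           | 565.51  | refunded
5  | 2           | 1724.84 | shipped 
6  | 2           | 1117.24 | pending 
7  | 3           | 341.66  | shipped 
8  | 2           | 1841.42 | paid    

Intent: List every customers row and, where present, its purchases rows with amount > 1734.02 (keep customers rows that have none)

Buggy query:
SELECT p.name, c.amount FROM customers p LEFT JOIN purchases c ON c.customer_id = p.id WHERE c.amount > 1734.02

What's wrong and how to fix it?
Bug: Filtering c.amount in WHERE discards the NULL rows produced by LEFT JOIN, turning it into an inner join

Fix: Put 'c.amount > 1734.02' in the JOIN's ON clause instead of WHERE

Corrected query:
SELECT p.name, c.amount FROM customers p LEFT JOIN purchases c ON c.customer_id = p.id AND c.amount > 1734.02

Result:
name  | amount 
------+--------
Grace | NULL   
Alice | 1841.42
Carol | 1931.59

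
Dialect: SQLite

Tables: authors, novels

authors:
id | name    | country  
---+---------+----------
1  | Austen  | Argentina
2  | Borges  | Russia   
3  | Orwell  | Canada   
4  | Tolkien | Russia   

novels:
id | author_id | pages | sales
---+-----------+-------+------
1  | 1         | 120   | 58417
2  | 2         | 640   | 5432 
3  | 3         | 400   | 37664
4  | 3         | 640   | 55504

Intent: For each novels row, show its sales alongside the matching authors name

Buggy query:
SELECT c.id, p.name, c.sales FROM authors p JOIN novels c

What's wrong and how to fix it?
Bug: Missing join condition: each novels row is matched to all authors rows instead of just its own

Fix: Add ON c.author_id = p.id to the JOIN

Corrected query:
SELECT c.id, p.name, c.sales FROM authors p JOIN novels c ON c.author_id = p.id

Result:
id | name   | sales
---+--------+------
1  | Austen | 58417
2  | Borges | 5432 
3  | Orwell | 37664
4  | Orwell | 55504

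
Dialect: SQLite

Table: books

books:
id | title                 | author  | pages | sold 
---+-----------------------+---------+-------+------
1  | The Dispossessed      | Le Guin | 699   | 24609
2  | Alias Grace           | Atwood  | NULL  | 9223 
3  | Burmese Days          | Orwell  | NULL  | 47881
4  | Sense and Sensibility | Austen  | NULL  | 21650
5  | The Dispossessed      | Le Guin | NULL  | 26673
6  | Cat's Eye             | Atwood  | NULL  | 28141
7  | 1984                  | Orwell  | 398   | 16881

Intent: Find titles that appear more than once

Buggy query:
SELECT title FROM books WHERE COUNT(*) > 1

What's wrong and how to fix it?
Bug: COUNT(*) is an aggregate and cannot be used in WHERE

Fix: GROUP BY title, then filter groups with HAVING COUNT(*) > 1

Corrected query:
SELECT title FROM books GROUP BY title HAVING COUNT(*) > 1

Result:
title           
----------------
The Dispossessed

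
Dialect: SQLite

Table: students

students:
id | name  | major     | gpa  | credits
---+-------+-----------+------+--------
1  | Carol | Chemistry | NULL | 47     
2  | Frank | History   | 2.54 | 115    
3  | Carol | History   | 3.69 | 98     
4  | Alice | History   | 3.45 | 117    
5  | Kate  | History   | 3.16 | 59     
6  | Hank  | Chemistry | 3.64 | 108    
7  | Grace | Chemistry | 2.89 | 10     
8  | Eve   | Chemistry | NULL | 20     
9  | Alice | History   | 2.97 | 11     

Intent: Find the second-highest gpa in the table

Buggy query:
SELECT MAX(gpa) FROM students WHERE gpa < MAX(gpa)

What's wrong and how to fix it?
Bug: The inner MAX is an aggregate inside WHERE, which is not allowed

Fix: Compute the overall MAX in a subquery, then take MAX of rows below it

Corrected query:
SELECT MAX(gpa) FROM students WHERE gpa < (SELECT MAX(gpa) FROM students)

Result:
MAX(gpa)
--------
3.64    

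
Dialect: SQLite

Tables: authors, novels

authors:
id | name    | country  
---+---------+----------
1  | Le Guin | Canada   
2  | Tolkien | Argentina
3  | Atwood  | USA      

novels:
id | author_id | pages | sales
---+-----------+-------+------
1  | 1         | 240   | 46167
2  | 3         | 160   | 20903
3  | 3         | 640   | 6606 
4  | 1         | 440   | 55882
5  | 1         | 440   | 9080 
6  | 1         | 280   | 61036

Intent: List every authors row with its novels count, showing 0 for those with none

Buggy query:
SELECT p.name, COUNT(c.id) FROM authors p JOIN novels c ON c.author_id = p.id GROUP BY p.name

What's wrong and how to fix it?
Bug: INNER JOIN drops authors rows that have no matching novels rows

Fix: Use LEFT JOIN so parents without children still appear (COUNT(c.id) gives 0)

Corrected query:
SELECT p.name, COUNT(c.id) FROM authors p LEFT JOIN novels c ON c.author_id = p.id GROUP BY p.name

Result:
name    | COUNT(c.id)
--------+------------
Atwood  | 2          
Le Guin | 4          
Tolkien | 0          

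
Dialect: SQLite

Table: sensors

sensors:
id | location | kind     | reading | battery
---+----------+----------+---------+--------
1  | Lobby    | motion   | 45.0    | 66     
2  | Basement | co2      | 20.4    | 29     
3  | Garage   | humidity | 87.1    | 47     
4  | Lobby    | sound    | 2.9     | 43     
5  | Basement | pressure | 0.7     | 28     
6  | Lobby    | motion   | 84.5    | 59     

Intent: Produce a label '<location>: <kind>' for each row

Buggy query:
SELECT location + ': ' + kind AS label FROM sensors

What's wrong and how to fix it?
Bug: '+' is numeric addition; on text columns SQLite converts them to 0 instead of concatenating

Fix: Replace + with || to concatenate text

Corrected query:
SELECT location || ': ' || kind AS label FROM sensors

Result:
label             
------------------
Lobby: motion     
Basement: co2     
Garage: humidity  
Lobby: sound      
Basement: pressure
Lobby: motion     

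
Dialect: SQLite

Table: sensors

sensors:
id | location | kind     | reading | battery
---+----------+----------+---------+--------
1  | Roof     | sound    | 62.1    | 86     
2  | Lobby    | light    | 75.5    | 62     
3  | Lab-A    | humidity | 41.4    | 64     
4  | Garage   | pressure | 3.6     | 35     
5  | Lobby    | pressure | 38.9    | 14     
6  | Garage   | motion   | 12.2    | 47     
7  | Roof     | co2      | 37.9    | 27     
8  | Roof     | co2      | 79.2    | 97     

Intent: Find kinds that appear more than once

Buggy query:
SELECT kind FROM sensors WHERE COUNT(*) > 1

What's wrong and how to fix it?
Bug: WHERE can't reference COUNT(*); aggregates are computed after WHERE

Fix: Group first, then use HAVING for the count condition

Corrected query:
SELECT kind FROM sensors GROUP BY kind HAVING COUNT(*) > 1

Result:
kind    
--------
co2     
pressure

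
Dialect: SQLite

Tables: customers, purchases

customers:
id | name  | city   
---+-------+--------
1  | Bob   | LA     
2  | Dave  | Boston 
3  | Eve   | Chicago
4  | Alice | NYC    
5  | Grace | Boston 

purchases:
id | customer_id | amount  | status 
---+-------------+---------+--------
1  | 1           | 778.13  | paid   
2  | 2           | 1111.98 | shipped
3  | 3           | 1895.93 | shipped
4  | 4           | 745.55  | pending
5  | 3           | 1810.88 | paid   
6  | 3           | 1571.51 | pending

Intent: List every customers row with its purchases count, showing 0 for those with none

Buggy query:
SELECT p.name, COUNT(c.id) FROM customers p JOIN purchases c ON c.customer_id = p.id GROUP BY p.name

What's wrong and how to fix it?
Bug: An inner join excludes parents with zero children

Fix: Use LEFT JOIN so parents without children still appear (COUNT(c.id) gives 0)

Corrected query:
SELECT p.name, COUNT(c.id) FROM customers p LEFT JOIN purchases c ON c.customer_id = p.id GROUP BY p.name

Result:
name  | COUNT(c.id)
------+------------
Alice | 1          
Bob   | 1          
Dave  | 1          
Eve   | 3          
Grace | 0          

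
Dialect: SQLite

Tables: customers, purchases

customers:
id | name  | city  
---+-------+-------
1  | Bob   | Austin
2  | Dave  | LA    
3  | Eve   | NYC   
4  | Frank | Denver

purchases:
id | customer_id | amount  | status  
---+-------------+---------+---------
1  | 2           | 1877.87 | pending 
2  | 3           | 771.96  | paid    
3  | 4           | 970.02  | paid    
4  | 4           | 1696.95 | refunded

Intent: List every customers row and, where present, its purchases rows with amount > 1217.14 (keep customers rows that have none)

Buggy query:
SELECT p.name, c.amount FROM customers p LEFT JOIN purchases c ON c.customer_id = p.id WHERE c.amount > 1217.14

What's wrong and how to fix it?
Bug: Filtering c.amount in WHERE discards the NULL rows produced by LEFT JOIN, turning it into an inner join

Fix: Put 'c.amount > 1217.14' in the JOIN's ON clause instead of WHERE

Corrected query:
SELECT p.name, c.amount FROM customers p LEFT JOIN purchases c ON c.customer_id = p.id AND c.amount > 1217.14

Result:
name  | amount 
------+--------
Bob   | NULL   
Dave  | 1877.87
Eve   | NULL   
Frank | 1696.95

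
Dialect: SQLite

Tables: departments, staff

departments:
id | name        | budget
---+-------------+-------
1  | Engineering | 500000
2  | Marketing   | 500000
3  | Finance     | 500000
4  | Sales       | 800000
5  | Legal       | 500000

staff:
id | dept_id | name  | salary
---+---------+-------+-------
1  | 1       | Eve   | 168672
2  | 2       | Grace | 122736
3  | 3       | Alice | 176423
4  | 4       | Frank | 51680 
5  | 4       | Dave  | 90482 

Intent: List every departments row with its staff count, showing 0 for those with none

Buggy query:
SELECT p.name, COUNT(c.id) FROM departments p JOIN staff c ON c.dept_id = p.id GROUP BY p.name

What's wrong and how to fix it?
Bug: INNER JOIN drops departments rows that have no matching staff rows

Fix: Switch to LEFT JOIN to retain unmatched parent rows

Corrected query:
SELECT p.name, COUNT(c.id) FROM departments p LEFT JOIN staff c ON c.dept_id = p.id GROUP BY p.name

Result:
name        | COUNT(c.id)
------------+------------
Engineering | 1          
Finance     | 1          
Legal       | 0          
Marketing   | 1          
Sales       | 2          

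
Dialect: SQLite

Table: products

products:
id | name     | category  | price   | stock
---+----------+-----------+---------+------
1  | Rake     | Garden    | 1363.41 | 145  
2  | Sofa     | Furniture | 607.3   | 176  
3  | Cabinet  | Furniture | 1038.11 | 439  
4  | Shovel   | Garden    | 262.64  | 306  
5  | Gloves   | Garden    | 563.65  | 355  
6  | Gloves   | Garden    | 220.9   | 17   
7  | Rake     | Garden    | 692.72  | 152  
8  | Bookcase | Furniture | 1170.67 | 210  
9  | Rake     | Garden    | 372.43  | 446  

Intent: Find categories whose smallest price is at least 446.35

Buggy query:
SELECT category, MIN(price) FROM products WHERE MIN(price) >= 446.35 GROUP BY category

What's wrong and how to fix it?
Bug: MIN() in WHERE is a misuse of aggregate

Fix: Use HAVING for the per-group MIN condition

Corrected query:
SELECT category, MIN(price) FROM products GROUP BY category HAVING MIN(price) >= 446.35

Result:
category  | MIN(price)
----------+-----------
Furniture | 607.3     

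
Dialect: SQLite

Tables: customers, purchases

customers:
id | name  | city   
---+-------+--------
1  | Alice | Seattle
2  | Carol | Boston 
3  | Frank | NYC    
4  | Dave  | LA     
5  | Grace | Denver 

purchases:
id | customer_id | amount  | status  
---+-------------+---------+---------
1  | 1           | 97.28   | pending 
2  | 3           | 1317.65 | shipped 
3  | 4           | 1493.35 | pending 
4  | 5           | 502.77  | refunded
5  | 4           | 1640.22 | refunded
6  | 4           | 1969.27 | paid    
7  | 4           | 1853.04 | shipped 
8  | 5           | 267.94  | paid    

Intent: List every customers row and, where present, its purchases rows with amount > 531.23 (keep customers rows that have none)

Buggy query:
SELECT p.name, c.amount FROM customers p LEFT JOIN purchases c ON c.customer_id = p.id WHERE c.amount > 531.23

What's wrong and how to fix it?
Bug: Filtering c.amount in WHERE discards the NULL rows produced by LEFT JOIN, turning it into an inner join

Fix: Put 'c.amount > 531.23' in the JOIN's ON clause instead of WHERE

Corrected query:
SELECT p.name, c.amount FROM customers p LEFT JOIN purchases c ON c.customer_id = p.id AND c.amount > 531.23

Result:
name  | amount 
------+--------
Alice | NULL   
Carol | NULL   
Frank | 1317.65
Dave  | 1493.35
Dave  | 1640.22
Dave  | 1853.04
Dave  | 1969.27
Grace | NULL   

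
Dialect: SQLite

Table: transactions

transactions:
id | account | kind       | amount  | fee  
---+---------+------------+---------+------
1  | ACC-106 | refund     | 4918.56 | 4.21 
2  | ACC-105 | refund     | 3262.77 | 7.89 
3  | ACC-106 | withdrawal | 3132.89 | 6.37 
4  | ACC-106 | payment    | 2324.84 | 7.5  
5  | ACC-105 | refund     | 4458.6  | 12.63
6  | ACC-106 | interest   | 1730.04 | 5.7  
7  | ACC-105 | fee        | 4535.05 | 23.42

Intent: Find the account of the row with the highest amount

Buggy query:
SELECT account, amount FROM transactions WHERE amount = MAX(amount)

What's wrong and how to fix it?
Bug: MAX(amount) is an aggregate and cannot be used directly in WHERE

Fix: Wrap MAX in a scalar subquery so WHERE compares against a single value

Corrected query:
SELECT account, amount FROM transactions WHERE amount = (SELECT MAX(amount) FROM transactions)

Result:
account | amount 
--------+--------
ACC-106 | 4918.56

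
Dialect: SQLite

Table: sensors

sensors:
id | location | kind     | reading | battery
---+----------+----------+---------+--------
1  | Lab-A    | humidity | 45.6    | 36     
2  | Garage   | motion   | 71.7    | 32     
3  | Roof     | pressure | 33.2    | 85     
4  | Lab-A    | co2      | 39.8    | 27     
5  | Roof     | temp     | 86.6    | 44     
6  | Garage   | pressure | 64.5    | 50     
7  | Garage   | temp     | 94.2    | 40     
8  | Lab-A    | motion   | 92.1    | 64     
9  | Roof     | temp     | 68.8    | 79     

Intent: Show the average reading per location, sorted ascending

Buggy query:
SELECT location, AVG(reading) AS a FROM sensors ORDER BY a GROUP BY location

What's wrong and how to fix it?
Bug: ORDER BY appears before GROUP BY; SQL clause order requires GROUP BY first

Fix: Move ORDER BY to the end, after GROUP BY

Corrected query:
SELECT location, AVG(reading) AS a FROM sensors GROUP BY location ORDER BY a

Result:
location | a        
---------+----------
Lab-A    | 59.166667
Roof     | 62.866667
Garage   | 76.8     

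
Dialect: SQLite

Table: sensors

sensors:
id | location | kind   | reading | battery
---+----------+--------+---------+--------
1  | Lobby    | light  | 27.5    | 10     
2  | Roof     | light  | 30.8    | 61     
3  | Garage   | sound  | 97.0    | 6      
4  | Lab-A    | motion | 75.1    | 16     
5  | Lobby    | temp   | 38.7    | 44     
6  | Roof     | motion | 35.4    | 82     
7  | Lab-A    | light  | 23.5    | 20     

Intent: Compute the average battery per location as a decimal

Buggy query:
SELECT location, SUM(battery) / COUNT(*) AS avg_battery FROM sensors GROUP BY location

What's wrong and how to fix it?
Bug: Both operands are integers, so '/' performs integer division and truncates

Fix: Cast one side to REAL so the division keeps the fractional part

Corrected query:
SELECT location, SUM(battery) * 1.0 / COUNT(*) AS avg_battery FROM sensors GROUP BY location

Result:
location | avg_battery
---------+------------
Garage   | 6          
Lab-A    | 18         
Lobby    | 27         
Roof     | 71.5       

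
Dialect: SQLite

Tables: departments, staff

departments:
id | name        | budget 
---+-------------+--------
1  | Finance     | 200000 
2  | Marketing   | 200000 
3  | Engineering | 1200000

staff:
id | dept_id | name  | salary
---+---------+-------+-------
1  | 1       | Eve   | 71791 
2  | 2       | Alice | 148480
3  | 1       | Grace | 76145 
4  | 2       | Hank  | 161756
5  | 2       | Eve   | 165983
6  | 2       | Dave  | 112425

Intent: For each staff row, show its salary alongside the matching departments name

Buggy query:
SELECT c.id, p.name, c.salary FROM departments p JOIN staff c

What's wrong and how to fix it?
Bug: JOIN with no ON clause produces a cartesian product; every staff row pairs with every departments row

Fix: Specify the join condition linking the foreign key to the parent id

Corrected query:
SELECT c.id, p.name, c.salary FROM departments p JOIN staff c ON c.dept_id = p.id

Result:
id | name      | salary
---+-----------+-------
1  | Finance   | 71791 
2  | Marketing | 148480
3  | Finance   | 76145 
4  | Marketing | 161756
5  | Marketing | 165983
6  | Marketing | 112425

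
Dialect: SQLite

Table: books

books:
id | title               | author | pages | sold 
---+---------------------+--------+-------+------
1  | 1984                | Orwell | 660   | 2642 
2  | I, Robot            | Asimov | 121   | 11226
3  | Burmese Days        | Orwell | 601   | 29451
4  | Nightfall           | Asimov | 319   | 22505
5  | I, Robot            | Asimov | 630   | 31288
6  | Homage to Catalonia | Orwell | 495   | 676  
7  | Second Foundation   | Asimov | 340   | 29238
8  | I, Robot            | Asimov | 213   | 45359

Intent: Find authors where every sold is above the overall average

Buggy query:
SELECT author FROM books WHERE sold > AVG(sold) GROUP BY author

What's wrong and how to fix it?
Bug: WHERE evaluates per row before aggregation, so AVG() is unavailable

Fix: Compute the overall average in a scalar subquery and compare each group's MIN against it in HAVING

Corrected query:
SELECT author FROM books GROUP BY author HAVING MIN(sold) > (SELECT AVG(sold) FROM books)

Result:
(no rows)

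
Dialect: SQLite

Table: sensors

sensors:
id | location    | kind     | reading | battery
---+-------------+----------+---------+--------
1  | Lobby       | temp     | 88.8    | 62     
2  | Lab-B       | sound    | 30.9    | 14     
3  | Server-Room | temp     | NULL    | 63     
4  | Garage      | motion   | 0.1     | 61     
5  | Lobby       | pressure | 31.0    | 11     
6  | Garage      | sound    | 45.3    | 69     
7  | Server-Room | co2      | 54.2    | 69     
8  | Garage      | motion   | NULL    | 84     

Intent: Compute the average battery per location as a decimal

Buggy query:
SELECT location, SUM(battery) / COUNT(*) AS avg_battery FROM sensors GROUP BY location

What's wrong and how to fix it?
Bug: Both operands are integers, so '/' performs integer division and truncates

Fix: Cast one side to REAL so the division keeps the fractional part

Corrected query:
SELECT location, SUM(battery) * 1.0 / COUNT(*) AS avg_battery FROM sensors GROUP BY location

Result:
location    | avg_battery
------------+------------
Garage      | 71.333333  
Lab-B       | 14         
Lobby       | 36.5       
Server-Room | 66         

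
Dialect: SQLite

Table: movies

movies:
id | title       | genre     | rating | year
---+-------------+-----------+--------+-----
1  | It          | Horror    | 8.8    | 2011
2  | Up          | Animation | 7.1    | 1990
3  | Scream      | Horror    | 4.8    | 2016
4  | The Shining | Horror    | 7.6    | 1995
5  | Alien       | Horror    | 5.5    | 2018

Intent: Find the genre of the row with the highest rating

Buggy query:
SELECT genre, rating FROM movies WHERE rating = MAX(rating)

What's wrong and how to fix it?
Bug: WHERE is evaluated per row; an aggregate over the whole table isn't defined there

Fix: Use a subquery: WHERE rating = (SELECT MAX(rating) FROM movies)

Corrected query:
SELECT genre, rating FROM movies WHERE rating = (SELECT MAX(rating) FROM movies)

Result:
genre  | rating
-------+-------
Horror | 8.8   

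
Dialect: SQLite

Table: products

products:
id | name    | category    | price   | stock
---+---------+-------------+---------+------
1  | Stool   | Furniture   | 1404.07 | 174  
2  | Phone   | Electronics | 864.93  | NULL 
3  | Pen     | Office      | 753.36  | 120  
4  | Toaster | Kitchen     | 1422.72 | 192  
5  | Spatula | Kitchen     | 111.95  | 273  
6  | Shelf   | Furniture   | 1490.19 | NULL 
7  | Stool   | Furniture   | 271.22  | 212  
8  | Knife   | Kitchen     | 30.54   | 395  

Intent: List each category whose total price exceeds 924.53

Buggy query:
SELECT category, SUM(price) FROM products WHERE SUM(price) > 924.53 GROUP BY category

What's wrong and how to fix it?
Bug: SUM(price) is an aggregate, but WHERE filters rows before aggregation

Fix: Use HAVING (which filters groups after aggregation) instead of WHERE

Corrected query:
SELECT category, SUM(price) FROM products GROUP BY category HAVING SUM(price) > 924.53

Result:
category  | SUM(price)
----------+-----------
Furniture | 3165.48   
Kitchen   | 1565.21   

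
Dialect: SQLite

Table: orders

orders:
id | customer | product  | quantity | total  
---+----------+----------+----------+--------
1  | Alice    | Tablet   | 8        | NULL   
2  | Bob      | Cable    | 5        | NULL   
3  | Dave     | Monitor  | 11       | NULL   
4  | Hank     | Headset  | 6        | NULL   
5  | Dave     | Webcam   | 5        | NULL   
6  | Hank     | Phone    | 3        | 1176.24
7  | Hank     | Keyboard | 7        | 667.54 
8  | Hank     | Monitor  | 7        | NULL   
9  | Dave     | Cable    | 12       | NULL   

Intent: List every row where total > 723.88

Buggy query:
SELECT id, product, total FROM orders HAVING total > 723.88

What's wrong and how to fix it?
Bug: HAVING filters the output of aggregation, but this query has no GROUP BY and no aggregate functions, so SQLite rejects it (HAVING clause on a non-aggregate query); the condition here is per row

Fix: Replace HAVING with WHERE since the condition applies to individual rows

Corrected query:
SELECT id, product, total FROM orders WHERE total > 723.88

Result:
id | product | total  
---+---------+--------
6  | Phone   | 1176.24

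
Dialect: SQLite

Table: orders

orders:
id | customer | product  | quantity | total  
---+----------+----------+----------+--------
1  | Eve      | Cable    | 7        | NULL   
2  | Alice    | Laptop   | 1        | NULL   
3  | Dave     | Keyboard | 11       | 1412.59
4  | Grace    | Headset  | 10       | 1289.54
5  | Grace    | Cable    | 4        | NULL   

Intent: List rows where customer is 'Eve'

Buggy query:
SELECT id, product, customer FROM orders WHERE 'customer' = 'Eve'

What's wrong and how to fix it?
Bug: Single quotes denote string literals in SQL; the column name is being compared as a constant string

Fix: Remove the quotes around the column name (or use double quotes for an identifier)

Corrected query:
SELECT id, product, customer FROM orders WHERE customer = 'Eve'

Result:
id | product | customer
---+---------+---------
1  | Cable   | Eve     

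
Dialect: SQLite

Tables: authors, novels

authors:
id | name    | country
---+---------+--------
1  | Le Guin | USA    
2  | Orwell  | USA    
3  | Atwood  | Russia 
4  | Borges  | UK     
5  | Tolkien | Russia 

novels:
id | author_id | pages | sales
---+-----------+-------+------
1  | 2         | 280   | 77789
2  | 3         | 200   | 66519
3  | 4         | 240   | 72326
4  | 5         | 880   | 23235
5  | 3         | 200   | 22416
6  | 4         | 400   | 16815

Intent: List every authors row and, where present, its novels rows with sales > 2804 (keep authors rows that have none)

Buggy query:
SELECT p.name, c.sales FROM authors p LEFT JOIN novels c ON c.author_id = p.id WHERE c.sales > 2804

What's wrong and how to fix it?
Bug: Filtering c.sales in WHERE discards the NULL rows produced by LEFT JOIN, turning it into an inner join

Fix: Put 'c.sales > 2804' in the JOIN's ON clause instead of WHERE

Corrected query:
SELECT p.name, c.sales FROM authors p LEFT JOIN novels c ON c.author_id = p.id AND c.sales > 2804

Result:
name    | sales
--------+------
Le Guin | NULL 
Orwell  | 77789
Atwood  | 22416
Atwood  | 66519
Borges  | 16815
Borges  | 72326
Tolkien | 23235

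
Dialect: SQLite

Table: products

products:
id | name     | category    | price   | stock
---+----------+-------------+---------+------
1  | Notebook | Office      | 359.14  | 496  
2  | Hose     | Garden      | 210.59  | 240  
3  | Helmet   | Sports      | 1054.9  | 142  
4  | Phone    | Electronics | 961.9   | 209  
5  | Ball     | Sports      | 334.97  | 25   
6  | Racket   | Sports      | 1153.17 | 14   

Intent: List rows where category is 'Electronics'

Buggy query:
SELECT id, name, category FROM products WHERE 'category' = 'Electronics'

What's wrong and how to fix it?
Bug: Single quotes denote string literals in SQL; the column name is being compared as a constant string

Fix: Remove the quotes around the column name (or use double quotes for an identifier)

Corrected query:
SELECT id, name, category FROM products WHERE category = 'Electronics'

Result:
id | name  | category   
---+-------+------------
4  | Phone | Electronics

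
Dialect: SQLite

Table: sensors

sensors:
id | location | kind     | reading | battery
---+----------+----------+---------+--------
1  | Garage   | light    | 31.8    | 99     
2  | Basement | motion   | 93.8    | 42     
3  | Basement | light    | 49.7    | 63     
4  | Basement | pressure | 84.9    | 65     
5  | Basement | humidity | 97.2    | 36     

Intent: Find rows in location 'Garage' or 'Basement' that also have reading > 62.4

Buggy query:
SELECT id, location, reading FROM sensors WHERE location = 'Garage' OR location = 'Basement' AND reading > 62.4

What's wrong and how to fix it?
Bug: AND binds tighter than OR, so this parses as location = 'Garage' OR (location = 'Basement' AND reading > 62.4)

Fix: Group the OR with parentheses (or use IN), then AND the threshold

Corrected query:
SELECT id, location, reading FROM sensors WHERE (location = 'Garage' OR location = 'Basement') AND reading > 62.4

Result:
id | location | reading
---+----------+--------
2  | Basement | 93.8   
4  | Basement | 84.9   
5  | Basement | 97.2   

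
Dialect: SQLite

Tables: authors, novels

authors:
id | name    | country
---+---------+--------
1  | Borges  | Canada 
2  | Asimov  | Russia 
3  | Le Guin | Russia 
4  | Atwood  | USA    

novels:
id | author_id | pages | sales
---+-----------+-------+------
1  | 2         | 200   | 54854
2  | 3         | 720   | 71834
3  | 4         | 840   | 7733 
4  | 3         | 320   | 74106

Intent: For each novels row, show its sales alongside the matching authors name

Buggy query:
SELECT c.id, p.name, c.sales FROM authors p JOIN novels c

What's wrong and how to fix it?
Bug: Missing join condition: each novels row is matched to all authors rows instead of just its own

Fix: Add ON c.author_id = p.id to the JOIN

Corrected query:
SELECT c.id, p.name, c.sales FROM authors p JOIN novels c ON c.author_id = p.id

Result:
id | name    | sales
---+---------+------
1  | Asimov  | 54854
2  | Le Guin | 71834
3  | Atwood  | 7733 
4  | Le Guin | 74106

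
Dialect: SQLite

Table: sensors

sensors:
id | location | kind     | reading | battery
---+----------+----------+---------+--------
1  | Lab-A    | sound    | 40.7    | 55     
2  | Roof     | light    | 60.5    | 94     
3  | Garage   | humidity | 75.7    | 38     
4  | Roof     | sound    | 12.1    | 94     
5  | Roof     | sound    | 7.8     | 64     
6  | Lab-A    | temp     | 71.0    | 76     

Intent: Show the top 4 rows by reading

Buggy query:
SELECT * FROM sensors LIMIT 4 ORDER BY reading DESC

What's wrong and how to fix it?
Bug: LIMIT must come after ORDER BY

Fix: Sort with ORDER BY, then apply LIMIT

Corrected query:
SELECT * FROM sensors ORDER BY reading DESC LIMIT 4

Result:
id | location | kind     | reading | battery
---+----------+----------+---------+--------
3  | Garage   | humidity | 75.7    | 38     
6  | Lab-A    | temp     | 71      | 76     
2  | Roof     | light    | 60.5    | 94     
1  | Lab-A    | sound    | 40.7    | 55     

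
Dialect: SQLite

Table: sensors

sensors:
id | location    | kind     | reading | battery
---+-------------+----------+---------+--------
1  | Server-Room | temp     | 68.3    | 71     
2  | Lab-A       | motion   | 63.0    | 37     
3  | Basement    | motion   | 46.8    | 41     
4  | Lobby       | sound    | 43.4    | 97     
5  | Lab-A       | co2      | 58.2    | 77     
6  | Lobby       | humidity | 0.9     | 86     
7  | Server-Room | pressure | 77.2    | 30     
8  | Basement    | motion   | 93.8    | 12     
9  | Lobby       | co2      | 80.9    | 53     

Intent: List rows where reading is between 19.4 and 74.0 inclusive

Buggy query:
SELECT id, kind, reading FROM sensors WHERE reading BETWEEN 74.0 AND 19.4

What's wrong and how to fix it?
Bug: BETWEEN expects the lower bound first; with 74.0 AND 19.4 the range is empty

Fix: Write BETWEEN 19.4 AND 74.0

Corrected query:
SELECT id, kind, reading FROM sensors WHERE reading BETWEEN 19.4 AND 74.0

Result:
id | kind   | reading
---+--------+--------
1  | temp   | 68.3   
2  | motion | 63     
3  | motion | 46.8   
4  | sound  | 43.4   
5  | co2    | 58.2   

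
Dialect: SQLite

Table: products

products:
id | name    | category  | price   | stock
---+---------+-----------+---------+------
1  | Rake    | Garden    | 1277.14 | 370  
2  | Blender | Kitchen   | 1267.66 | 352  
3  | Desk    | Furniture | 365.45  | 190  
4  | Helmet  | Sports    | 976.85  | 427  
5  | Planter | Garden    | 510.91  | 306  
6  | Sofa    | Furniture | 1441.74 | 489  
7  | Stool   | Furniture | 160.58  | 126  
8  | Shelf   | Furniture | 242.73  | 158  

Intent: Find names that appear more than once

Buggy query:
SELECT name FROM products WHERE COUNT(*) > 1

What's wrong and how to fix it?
Bug: WHERE can't reference COUNT(*); aggregates are computed after WHERE

Fix: Group first, then use HAVING for the count condition

Corrected query:
SELECT name FROM products GROUP BY name HAVING COUNT(*) > 1

Result:
(no rows)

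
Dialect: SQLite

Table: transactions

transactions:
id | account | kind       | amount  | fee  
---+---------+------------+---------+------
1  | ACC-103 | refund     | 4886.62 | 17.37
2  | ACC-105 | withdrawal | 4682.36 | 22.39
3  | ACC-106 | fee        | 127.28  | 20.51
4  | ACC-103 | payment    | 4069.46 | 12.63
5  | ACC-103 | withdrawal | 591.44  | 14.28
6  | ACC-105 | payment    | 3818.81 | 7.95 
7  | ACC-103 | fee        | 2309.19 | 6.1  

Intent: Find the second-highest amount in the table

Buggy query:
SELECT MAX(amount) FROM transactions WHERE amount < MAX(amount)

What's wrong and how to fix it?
Bug: MAX(amount) on the right of the comparison is an aggregate-in-WHERE error

Fix: Put the inner MAX in a scalar subquery

Corrected query:
SELECT MAX(amount) FROM transactions WHERE amount < (SELECT MAX(amount) FROM transactions)

Result:
MAX(amount)
-----------
4682.36    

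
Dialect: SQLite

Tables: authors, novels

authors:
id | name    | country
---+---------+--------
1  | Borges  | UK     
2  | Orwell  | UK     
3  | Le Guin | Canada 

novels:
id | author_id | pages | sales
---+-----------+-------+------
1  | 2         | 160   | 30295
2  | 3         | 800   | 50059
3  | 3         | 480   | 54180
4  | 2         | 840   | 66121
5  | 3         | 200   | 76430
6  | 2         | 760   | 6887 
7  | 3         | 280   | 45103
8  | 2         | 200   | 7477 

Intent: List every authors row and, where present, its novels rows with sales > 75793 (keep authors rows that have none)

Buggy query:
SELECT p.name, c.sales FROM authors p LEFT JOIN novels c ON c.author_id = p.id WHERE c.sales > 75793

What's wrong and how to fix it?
Bug: A WHERE condition on the right-hand table after LEFT JOIN drops unmatched parents

Fix: Put 'c.sales > 75793' in the JOIN's ON clause instead of WHERE

Corrected query:
SELECT p.name, c.sales FROM authors p LEFT JOIN novels c ON c.author_id = p.id AND c.sales > 75793

Result:
name    | sales
--------+------
Borges  | NULL 
Orwell  | NULL 
Le Guin | 76430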